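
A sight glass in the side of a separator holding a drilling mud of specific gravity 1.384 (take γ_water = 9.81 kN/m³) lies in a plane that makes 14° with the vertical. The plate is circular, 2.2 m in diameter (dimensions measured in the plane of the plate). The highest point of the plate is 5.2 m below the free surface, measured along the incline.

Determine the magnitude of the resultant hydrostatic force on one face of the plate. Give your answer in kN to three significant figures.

γ = 1.384 × 9.81 = 13.57704 kN/m³.
The plate makes 14° with the vertical, i.e. θ = 90° − 14° = 76° to the horizontal. Measuring y along the incline from the free-surface line, vertical depth h = y·sinθ with sinθ = 0.970296.
The centroid is at the centre, 1.1 m below the top of the plate, so y_c = 5.2 + 1.1 = 6.3 m and h_c = 6.3 × 0.970296 = 6.11286 m.
A = π(1.1)² = 3.80133 m².
Resultant F = γ·h_c·A = 13.57704 × 6.11286 × 3.80133 = 315.49 kN.

F ≈ 315 kN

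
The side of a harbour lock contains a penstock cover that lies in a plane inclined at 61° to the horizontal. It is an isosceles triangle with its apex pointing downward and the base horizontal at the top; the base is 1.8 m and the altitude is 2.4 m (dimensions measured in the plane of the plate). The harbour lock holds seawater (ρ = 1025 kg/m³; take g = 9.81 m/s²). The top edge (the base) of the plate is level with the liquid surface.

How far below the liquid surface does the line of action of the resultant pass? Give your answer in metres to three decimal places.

γ = ρg = 1025 × 9.81 / 1000 = 10.05525 kN/m³.
Let θ = 61° be the plate's angle to the horizontal; measure y along the incline from where the plane meets the free surface. Vertical depth h = y·sinθ with sinθ = 0.874620.
With the apex down, the centroid sits h/3 = 2.4/3 = 0.8 m below the base (the top edge), so y_c = 0.8 m and h_c = 0.8 × 0.874620 = 0.699696 m.
A = ½ × 1.8 × 2.4 = 2.16 m².
Resultant F = γ·h_c·A = 10.05525 × 0.699696 × 2.16 = 15.1969 kN.
I_c = b·h³/36 = 1.8 × 2.4³/36 = 0.6912 m⁴.
Centre of pressure: y_p = y_c + I_c/(y_c·A) = 0.8 + 0.6912/(0.8 × 2.16) = 0.8 + 0.4 = 1.2 m along the plane.
Vertically, h_p = y_p·sinθ = 1.2 × 0.874620 = 1.04954 m.

h_p = 1.050 m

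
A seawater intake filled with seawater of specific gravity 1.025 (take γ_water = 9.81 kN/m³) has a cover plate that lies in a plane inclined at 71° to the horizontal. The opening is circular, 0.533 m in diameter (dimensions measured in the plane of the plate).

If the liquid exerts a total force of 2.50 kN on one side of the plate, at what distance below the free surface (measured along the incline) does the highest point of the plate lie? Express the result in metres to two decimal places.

y_top ≈ 0.91 m

γ = 1.025 × 9.81 = 10.05525 kN/m³.
A = π(0.2665)² = 0.223123 m².
From F = γ·h_c·A, the centroid depth is h_c = 2.50/(10.05525 × 0.223123) = 1.1143 m.
Let θ = 71° be the plate's angle to the horizontal; measure y along the incline from where the plane meets the free surface. Vertical depth h = y·sinθ with sinθ = 0.945519.
Along the incline, y_c = h_c/sinθ = 1.1143/0.945519 = 1.17851 m.
The centroid is at the centre, 0.2665 m below the top of the plate, so the highest point sits at y_top = 1.17851 − 0.2665 = 0.91201 m along the incline.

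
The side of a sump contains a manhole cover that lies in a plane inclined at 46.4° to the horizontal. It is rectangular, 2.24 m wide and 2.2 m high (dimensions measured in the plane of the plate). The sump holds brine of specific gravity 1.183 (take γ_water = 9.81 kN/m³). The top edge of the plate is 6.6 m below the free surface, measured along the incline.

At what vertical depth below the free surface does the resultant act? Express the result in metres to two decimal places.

h_p = 5.61 m

γ = 1.183 × 9.81 = 11.60523 kN/m³.
Let θ = 46.4° be the plate's angle to the horizontal; measure y along the incline from where the plane meets the free surface. Vertical depth h = y·sinθ with sinθ = 0.724172.
The centroid lies 2.2/2 = 1.1 m below the top edge, so y_c = 6.6 + 1.1 = 7.7 m and h_c = 7.7 × 0.724172 = 5.57612 m.
A = 2.24 × 2.2 = 4.928 m².
Resultant F = γ·h_c·A = 11.60523 × 5.57612 × 4.928 = 318.902 kN.
I_c = b·h³/12 = 2.24 × 2.2³/12 = 1.98763 m⁴.
Centre of pressure: y_p = y_c + I_c/(y_c·A) = 7.7 + 1.98763/(7.7 × 4.928) = 7.7 + 0.052381 = 7.75238 m along the plane.
Vertically, h_p = y_p·sinθ = 7.75238 × 0.724172 = 5.61406 m.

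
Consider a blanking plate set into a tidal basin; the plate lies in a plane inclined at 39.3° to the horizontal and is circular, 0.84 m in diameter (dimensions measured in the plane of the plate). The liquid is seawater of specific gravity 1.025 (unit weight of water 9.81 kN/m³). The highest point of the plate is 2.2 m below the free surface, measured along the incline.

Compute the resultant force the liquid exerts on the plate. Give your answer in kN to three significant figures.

F ≈ 9.25 kN

γ = 1.025 × 9.81 = 10.05525 kN/m³.
Let θ = 39.3° be the plate's angle to the horizontal; measure y along the incline from where the plane meets the free surface. Vertical depth h = y·sinθ with sinθ = 0.633381.
The centroid is at the centre, 0.42 m below the top of the plate, so y_c = 2.2 + 0.42 = 2.62 m and h_c = 2.62 × 0.633381 = 1.65946 m.
A = π(0.42)² = 0.554177 m².
Resultant F = γ·h_c·A = 10.05525 × 1.65946 × 0.554177 = 9.24716 kN.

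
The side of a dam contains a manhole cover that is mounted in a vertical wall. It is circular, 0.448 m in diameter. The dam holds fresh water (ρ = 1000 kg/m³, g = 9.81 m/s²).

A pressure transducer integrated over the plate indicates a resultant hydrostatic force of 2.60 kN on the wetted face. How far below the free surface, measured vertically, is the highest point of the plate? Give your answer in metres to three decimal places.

d_top ≈ 1.457 m

γ = ρg = 1000 × 9.81 = 9810 N/m³ = 9.81 kN/m³.
A = π(0.224)² = 0.157633 m².
From F = γ·h_c·A, the centroid depth is h_c = 2.60/(9.81 × 0.157633) = 1.68135 m.
The centroid is at the centre, 0.224 m below the top of the plate, so the highest point sits at h_top = 1.68135 − 0.224 = 1.45735 m below the surface.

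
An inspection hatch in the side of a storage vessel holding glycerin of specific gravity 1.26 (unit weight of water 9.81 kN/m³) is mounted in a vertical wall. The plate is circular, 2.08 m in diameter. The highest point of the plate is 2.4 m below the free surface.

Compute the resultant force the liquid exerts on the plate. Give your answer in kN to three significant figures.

F ≈ 144 kN

γ = 1.26 × 9.81 = 12.3606 kN/m³.
The centroid is at the centre, 1.04 m below the top of the plate, so the centroid depth is h_c = 2.4 + 1.04 = 3.44 m.
A = π(1.04)² = 3.39795 m².
Resultant F = γ·h_c·A = 12.3606 × 3.44 × 3.39795 = 144.482 kN.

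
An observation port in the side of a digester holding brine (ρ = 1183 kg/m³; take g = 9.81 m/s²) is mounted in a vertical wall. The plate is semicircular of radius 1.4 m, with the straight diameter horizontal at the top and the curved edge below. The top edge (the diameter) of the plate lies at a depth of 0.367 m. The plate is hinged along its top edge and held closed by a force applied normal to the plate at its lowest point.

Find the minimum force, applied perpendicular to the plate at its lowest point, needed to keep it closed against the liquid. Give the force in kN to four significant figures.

γ = ρg = 1183 × 9.81 / 1000 = 11.60523 kN/m³.
The centroid of a semicircle lies 4r/(3π) = 0.594178 m from the diameter, here below the top edge, so the centroid depth is h_c = 0.367 + 0.594178 = 0.961178 m.
A = πr²/2 = π × 1.4²/2 = 3.07876 m².
Resultant F = γ·h_c·A = 11.60523 × 0.961178 × 3.07876 = 34.3426 kN.
I_c = (π/8 − 8/(9π))·r⁴ = 0.109757 × 1.4⁴ = 0.421642 m⁴.
Centre of pressure: y_p = y_c + I_c/(y_c·A) = 0.961178 + 0.421642/(0.961178 × 3.07876) = 0.961178 + 0.142483 = 1.10366 m along the plane.
The resultant acts 0.594178 + 0.142483 = 0.736661 m (along the plate) below the hinge at the top edge, so the moment about the hinge is M = F × 0.736661 = 34.3426 × 0.736661 = 25.2989 kN·m.
A normal force at the bottom, 1.4 m from the hinge, must supply this moment: P = 25.2989/1.4 = 18.0706 kN.

P ≈ 18.07 kN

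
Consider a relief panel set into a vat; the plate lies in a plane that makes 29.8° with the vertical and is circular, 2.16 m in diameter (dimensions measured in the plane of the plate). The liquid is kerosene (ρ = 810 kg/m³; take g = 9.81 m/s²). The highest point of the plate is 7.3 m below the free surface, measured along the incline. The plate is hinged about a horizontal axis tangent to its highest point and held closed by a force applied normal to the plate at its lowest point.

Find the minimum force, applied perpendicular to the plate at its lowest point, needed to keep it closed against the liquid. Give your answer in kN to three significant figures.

γ = ρg = 810 × 9.81 / 1000 = 7.9461 kN/m³.
The plate makes 29.8° with the vertical, i.e. θ = 90° − 29.8° = 60.2° to the horizontal. Measuring y along the incline from the free-surface line, vertical depth h = y·sinθ with sinθ = 0.867765.
The centroid is at the centre, 1.08 m below the top of the plate, so y_c = 7.3 + 1.08 = 8.38 m and h_c = 8.38 × 0.867765 = 7.27187 m.
A = π(1.08)² = 3.66435 m².
Resultant F = γ·h_c·A = 7.9461 × 7.27187 × 3.66435 = 211.737 kN.
I_c = πr⁴/4 = π × 1.08⁴/4 = 1.06853 m⁴.
Centre of pressure: y_p = y_c + I_c/(y_c·A) = 8.38 + 1.06853/(8.38 × 3.66435) = 8.38 + 0.0347973 = 8.4148 m along the plane.
The resultant acts 1.08 + 0.0347973 = 1.1148 m (along the plate) below the hinge at the top edge, so the moment about the hinge is M = F × 1.1148 = 211.737 × 1.1148 = 236.044 kN·m.
A normal force at the bottom, 2.16 m from the hinge, must supply this moment: P = 236.044/2.16 = 109.28 kN.

P ≈ 109 kN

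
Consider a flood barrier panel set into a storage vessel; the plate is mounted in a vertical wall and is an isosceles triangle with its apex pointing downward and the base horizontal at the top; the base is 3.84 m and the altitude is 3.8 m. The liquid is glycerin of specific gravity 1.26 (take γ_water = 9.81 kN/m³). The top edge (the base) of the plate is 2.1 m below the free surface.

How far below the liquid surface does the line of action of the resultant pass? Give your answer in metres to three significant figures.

h_p = 3.60 m

γ = 1.26 × 9.81 = 12.3606 kN/m³.
With the apex down, the centroid sits h/3 = 3.8/3 = 1.26667 m below the base (the top edge), so the centroid depth is h_c = 2.1 + 1.26667 = 3.36667 m.
A = ½ × 3.84 × 3.8 = 7.296 m².
Resultant F = γ·h_c·A = 12.3606 × 3.36667 × 7.296 = 303.616 kN.
I_c = b·h³/36 = 3.84 × 3.8³/36 = 5.85301 m⁴.
Centre of pressure: y_p = y_c + I_c/(y_c·A) = 3.36667 + 5.85301/(3.36667 × 7.296) = 3.36667 + 0.238283 = 3.60495 m along the plane.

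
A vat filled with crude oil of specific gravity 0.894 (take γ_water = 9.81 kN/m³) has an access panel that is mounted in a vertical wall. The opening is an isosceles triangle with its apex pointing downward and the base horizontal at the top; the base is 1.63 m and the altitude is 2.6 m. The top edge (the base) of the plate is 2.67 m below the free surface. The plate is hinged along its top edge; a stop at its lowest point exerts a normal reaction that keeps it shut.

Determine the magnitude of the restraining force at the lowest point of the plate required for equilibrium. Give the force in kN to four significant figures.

P ≈ 24.59 kN

γ = 0.894 × 9.81 = 8.77014 kN/m³.
With the apex down, the centroid sits h/3 = 2.6/3 = 0.866667 m below the base (the top edge), so the centroid depth is h_c = 2.67 + 0.866667 = 3.53667 m.
A = ½ × 1.63 × 2.6 = 2.119 m².
Resultant F = γ·h_c·A = 8.77014 × 3.53667 × 2.119 = 65.7252 kN.
I_c = b·h³/36 = 1.63 × 2.6³/36 = 0.795802 m⁴.
Centre of pressure: y_p = y_c + I_c/(y_c·A) = 3.53667 + 0.795802/(3.53667 × 2.119) = 3.53667 + 0.106189 = 3.64286 m along the plane.
The resultant acts 0.866667 + 0.106189 = 0.972856 m (along the plate) below the hinge at the top edge, so the moment about the hinge is M = F × 0.972856 = 65.7252 × 0.972856 = 63.9412 kN·m.
A normal force at the bottom, 2.6 m from the hinge, must supply this moment: P = 63.9412/2.6 = 24.5928 kN.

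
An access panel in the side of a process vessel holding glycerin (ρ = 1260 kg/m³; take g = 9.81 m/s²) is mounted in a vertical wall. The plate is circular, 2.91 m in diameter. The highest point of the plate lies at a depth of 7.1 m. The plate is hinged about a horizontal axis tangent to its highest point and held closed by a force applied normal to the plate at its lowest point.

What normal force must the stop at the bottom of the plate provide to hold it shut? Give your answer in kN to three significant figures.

P ≈ 367 kN

γ = ρg = 1260 × 9.81 / 1000 = 12.3606 kN/m³.
The centroid is at the centre, 1.455 m below the top of the plate, so the centroid depth is h_c = 7.1 + 1.455 = 8.555 m.
A = π(1.455)² = 6.65083 m².
Resultant F = γ·h_c·A = 12.3606 × 8.555 × 6.65083 = 703.292 kN.
I_c = πr⁴/4 = π × 1.455⁴/4 = 3.51999 m⁴.
Centre of pressure: y_p = y_c + I_c/(y_c·A) = 8.555 + 3.51999/(8.555 × 6.65083) = 8.555 + 0.0618651 = 8.61687 m along the plane.
The resultant acts 1.455 + 0.0618651 = 1.51687 m (along the plate) below the hinge at the top edge, so the moment about the hinge is M = F × 1.51687 = 703.292 × 1.51687 = 1066.8 kN·m.
A normal force at the bottom, 2.91 m from the hinge, must supply this moment: P = 1066.8/2.91 = 366.598 kN.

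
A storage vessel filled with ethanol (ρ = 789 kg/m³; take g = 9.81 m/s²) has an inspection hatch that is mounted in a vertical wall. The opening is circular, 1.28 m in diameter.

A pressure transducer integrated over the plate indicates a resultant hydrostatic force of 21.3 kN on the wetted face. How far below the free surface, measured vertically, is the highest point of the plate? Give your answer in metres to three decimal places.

d_top ≈ 1.499 m

γ = ρg = 789 × 9.81 / 1000 = 7.74009 kN/m³.
A = π(0.64)² = 1.2868 m².
From F = γ·h_c·A, the centroid depth is h_c = 21.3/(7.74009 × 1.2868) = 2.13857 m.
The centroid is at the centre, 0.64 m below the top of the plate, so the highest point sits at h_top = 2.13857 − 0.64 = 1.49857 m below the surface.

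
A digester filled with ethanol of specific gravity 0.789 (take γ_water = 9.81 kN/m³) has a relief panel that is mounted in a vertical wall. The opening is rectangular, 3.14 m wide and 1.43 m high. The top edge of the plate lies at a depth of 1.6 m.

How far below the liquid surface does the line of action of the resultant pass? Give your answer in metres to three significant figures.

γ = 0.789 × 9.81 = 7.74009 kN/m³.
The centroid lies 1.43/2 = 0.715 m below the top edge, so the centroid depth is h_c = 1.6 + 0.715 = 2.315 m.
A = 3.14 × 1.43 = 4.4902 m².
Resultant F = γ·h_c·A = 7.74009 × 2.315 × 4.4902 = 80.4568 kN.
I_c = b·h³/12 = 3.14 × 1.43³/12 = 0.765167 m⁴.
Centre of pressure: y_p = y_c + I_c/(y_c·A) = 2.315 + 0.765167/(2.315 × 4.4902) = 2.315 + 0.0736105 = 2.38861 m along the plane.

h_p = 2.39 m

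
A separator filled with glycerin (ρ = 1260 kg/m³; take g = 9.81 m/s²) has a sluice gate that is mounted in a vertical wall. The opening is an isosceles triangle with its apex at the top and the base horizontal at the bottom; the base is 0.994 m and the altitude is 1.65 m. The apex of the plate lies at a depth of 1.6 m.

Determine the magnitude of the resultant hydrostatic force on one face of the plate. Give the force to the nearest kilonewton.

γ = ρg = 1260 × 9.81 / 1000 = 12.3606 kN/m³.
With the apex up, the centroid sits 2h/3 = 2 × 1.65/3 = 1.1 m below the apex, so the centroid depth is h_c = 1.6 + 1.1 = 2.7 m.
A = ½ × 0.994 × 1.65 = 0.82005 m².
Resultant F = γ·h_c·A = 12.3606 × 2.7 × 0.82005 = 27.368 kN.

F ≈ 27 kN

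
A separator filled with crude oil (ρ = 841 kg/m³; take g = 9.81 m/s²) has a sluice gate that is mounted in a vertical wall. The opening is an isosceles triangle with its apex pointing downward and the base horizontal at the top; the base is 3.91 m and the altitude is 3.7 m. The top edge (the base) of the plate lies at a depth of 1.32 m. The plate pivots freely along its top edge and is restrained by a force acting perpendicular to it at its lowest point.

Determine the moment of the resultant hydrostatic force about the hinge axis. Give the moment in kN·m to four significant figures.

M ≈ 233.3 kN·m

γ = ρg = 841 × 9.81 / 1000 = 8.25021 kN/m³.
With the apex down, the centroid sits h/3 = 3.7/3 = 1.23333 m below the base (the top edge), so the centroid depth is h_c = 1.32 + 1.23333 = 2.55333 m.
A = ½ × 3.91 × 3.7 = 7.2335 m².
Resultant F = γ·h_c·A = 8.25021 × 2.55333 × 7.2335 = 152.377 kN.
I_c = b·h³/36 = 3.91 × 3.7³/36 = 5.50148 m⁴.
Centre of pressure: y_p = y_c + I_c/(y_c·A) = 2.55333 + 5.50148/(2.55333 × 7.2335) = 2.55333 + 0.297868 = 2.8512 m along the plane.
The resultant acts 1.23333 + 0.297868 = 1.5312 m (along the plate) below the hinge at the top edge, so the moment about the hinge is M = F × 1.5312 = 152.377 × 1.5312 = 233.32 kN·m.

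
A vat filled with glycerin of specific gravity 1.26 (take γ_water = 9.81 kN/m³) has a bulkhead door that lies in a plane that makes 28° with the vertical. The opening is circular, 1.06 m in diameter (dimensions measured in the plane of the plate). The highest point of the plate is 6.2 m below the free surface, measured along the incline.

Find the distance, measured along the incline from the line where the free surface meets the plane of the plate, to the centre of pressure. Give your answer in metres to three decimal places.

γ = 1.26 × 9.81 = 12.3606 kN/m³.
The plate makes 28° with the vertical, i.e. θ = 90° − 28° = 62° to the horizontal. Measuring y along the incline from the free-surface line, vertical depth h = y·sinθ with sinθ = 0.882948.
The centroid is at the centre, 0.53 m below the top of the plate, so y_c = 6.2 + 0.53 = 6.73 m and h_c = 6.73 × 0.882948 = 5.94224 m.
A = π(0.53)² = 0.882473 m².
Resultant F = γ·h_c·A = 12.3606 × 5.94224 × 0.882473 = 64.8173 kN.
I_c = πr⁴/4 = π × 0.53⁴/4 = 0.0619717 m⁴.
Centre of pressure: y_p = y_c + I_c/(y_c·A) = 6.73 + 0.0619717/(6.73 × 0.882473) = 6.73 + 0.0104346 = 6.74043 m along the plane.

y_p = 6.740 m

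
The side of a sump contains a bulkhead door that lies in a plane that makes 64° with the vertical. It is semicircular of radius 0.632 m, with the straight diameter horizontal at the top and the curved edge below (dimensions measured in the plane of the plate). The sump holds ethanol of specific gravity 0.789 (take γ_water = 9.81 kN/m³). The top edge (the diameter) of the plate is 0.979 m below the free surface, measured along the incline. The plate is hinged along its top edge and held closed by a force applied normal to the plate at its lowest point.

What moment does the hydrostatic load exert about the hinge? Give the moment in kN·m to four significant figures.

γ = 0.789 × 9.81 = 7.74009 kN/m³.
The plate makes 64° with the vertical, i.e. θ = 90° − 64° = 26° to the horizontal. Measuring y along the incline from the free-surface line, vertical depth h = y·sinθ with sinθ = 0.438371.
The centroid of a semicircle lies 4r/(3π) = 0.268229 m from the diameter, here below the top edge, so y_c = 0.979 + 0.268229 = 1.24723 m and h_c = 1.24723 × 0.438371 = 0.546749 m.
A = πr²/2 = π × 0.632²/2 = 0.627414 m².
Resultant F = γ·h_c·A = 7.74009 × 0.546749 × 0.627414 = 2.65514 kN.
I_c = (π/8 − 8/(9π))·r⁴ = 0.109757 × 0.632⁴ = 0.0175106 m⁴.
Centre of pressure: y_p = y_c + I_c/(y_c·A) = 1.24723 + 0.0175106/(1.24723 × 0.627414) = 1.24723 + 0.0223769 = 1.26961 m along the plane.
The resultant acts 0.268229 + 0.0223769 = 0.290606 m (along the plate) below the hinge at the top edge, so the moment about the hinge is M = F × 0.290606 = 2.65514 × 0.290606 = 0.7716 kN·m.

M ≈ 0.7716 kN·m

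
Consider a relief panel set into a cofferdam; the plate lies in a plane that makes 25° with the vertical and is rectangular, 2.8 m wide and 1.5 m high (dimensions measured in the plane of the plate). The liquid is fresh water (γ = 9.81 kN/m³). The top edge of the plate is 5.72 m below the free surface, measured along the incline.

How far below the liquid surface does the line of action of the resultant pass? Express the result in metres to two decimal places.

γ = 9.81 kN/m³.
The plate makes 25° with the vertical, i.e. θ = 90° − 25° = 65° to the horizontal. Measuring y along the incline from the free-surface line, vertical depth h = y·sinθ with sinθ = 0.906308.
The centroid lies 1.5/2 = 0.75 m below the top edge, so y_c = 5.72 + 0.75 = 6.47 m and h_c = 6.47 × 0.906308 = 5.86381 m.
A = 2.8 × 1.5 = 4.2 m².
Resultant F = γ·h_c·A = 9.81 × 5.86381 × 4.2 = 241.601 kN.
I_c = b·h³/12 = 2.8 × 1.5³/12 = 0.7875 m⁴.
Centre of pressure: y_p = y_c + I_c/(y_c·A) = 6.47 + 0.7875/(6.47 × 4.2) = 6.47 + 0.0289799 = 6.49898 m along the plane.
Vertically, h_p = y_p·sinθ = 6.49898 × 0.906308 = 5.89008 m.

h_p = 5.89 m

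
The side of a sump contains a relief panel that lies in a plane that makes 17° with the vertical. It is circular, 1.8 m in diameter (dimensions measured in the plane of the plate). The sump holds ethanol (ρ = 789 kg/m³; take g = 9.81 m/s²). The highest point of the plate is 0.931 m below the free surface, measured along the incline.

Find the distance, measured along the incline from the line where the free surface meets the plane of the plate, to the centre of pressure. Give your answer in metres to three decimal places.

γ = ρg = 789 × 9.81 / 1000 = 7.74009 kN/m³.
The plate makes 17° with the vertical, i.e. θ = 90° − 17° = 73° to the horizontal. Measuring y along the incline from the free-surface line, vertical depth h = y·sinθ with sinθ = 0.956305.
The centroid is at the centre, 0.9 m below the top of the plate, so y_c = 0.931 + 0.9 = 1.831 m and h_c = 1.831 × 0.956305 = 1.75099 m.
A = π(0.9)² = 2.54469 m².
Resultant F = γ·h_c·A = 7.74009 × 1.75099 × 2.54469 = 34.4877 kN.
I_c = πr⁴/4 = π × 0.9⁴/4 = 0.5153 m⁴.
Centre of pressure: y_p = y_c + I_c/(y_c·A) = 1.831 + 0.5153/(1.831 × 2.54469) = 1.831 + 0.110595 = 1.94159 m along the plane.

y_p = 1.942 m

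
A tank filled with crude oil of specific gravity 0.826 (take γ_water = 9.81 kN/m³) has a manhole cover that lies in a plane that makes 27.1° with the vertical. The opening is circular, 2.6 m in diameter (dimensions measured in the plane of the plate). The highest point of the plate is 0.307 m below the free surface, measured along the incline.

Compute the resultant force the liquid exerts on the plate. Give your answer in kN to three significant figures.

γ = 0.826 × 9.81 = 8.10306 kN/m³.
The plate makes 27.1° with the vertical, i.e. θ = 90° − 27.1° = 62.9° to the horizontal. Measuring y along the incline from the free-surface line, vertical depth h = y·sinθ with sinθ = 0.890213.
The centroid is at the centre, 1.3 m below the top of the plate, so y_c = 0.307 + 1.3 = 1.607 m and h_c = 1.607 × 0.890213 = 1.43057 m.
A = π(1.3)² = 5.30929 m².
Resultant F = γ·h_c·A = 8.10306 × 1.43057 × 5.30929 = 61.5453 kN.

F ≈ 61.5 kN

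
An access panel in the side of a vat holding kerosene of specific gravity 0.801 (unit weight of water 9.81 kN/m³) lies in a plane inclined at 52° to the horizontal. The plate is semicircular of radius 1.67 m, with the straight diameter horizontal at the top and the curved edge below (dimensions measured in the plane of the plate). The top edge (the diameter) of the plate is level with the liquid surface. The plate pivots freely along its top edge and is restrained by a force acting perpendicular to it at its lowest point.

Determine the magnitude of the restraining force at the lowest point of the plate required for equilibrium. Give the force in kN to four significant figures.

P ≈ 11.33 kN

γ = 0.801 × 9.81 = 7.85781 kN/m³.
Let θ = 52° be the plate's angle to the horizontal; measure y along the incline from where the plane meets the free surface. Vertical depth h = y·sinθ with sinθ = 0.788011.
The centroid of a semicircle lies 4r/(3π) = 0.70877 m from the diameter, here below the top edge, so y_c = 0.70877 m and h_c = 0.70877 × 0.788011 = 0.558519 m.
A = πr²/2 = π × 1.67²/2 = 4.38079 m².
Resultant F = γ·h_c·A = 7.85781 × 0.558519 × 4.38079 = 19.2261 kN.
I_c = (π/8 − 8/(9π))·r⁴ = 0.109757 × 1.67⁴ = 0.853686 m⁴.
Centre of pressure: y_p = y_c + I_c/(y_c·A) = 0.70877 + 0.853686/(0.70877 × 4.38079) = 0.70877 + 0.274942 = 0.983712 m along the plane.
The resultant acts 0.70877 + 0.274942 = 0.983712 m (along the plate) below the hinge at the top edge, so the moment about the hinge is M = F × 0.983712 = 19.2261 × 0.983712 = 18.9129 kN·m.
A normal force at the bottom, 1.67 m from the hinge, must supply this moment: P = 18.9129/1.67 = 11.3251 kN.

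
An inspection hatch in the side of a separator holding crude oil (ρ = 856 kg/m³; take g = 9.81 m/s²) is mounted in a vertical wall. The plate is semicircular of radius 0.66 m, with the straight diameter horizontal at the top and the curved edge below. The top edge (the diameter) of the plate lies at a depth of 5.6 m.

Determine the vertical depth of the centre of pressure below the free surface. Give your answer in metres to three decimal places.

γ = ρg = 856 × 9.81 / 1000 = 8.39736 kN/m³.
The centroid of a semicircle lies 4r/(3π) = 0.280113 m from the diameter, here below the top edge, so the centroid depth is h_c = 5.6 + 0.280113 = 5.88011 m.
A = πr²/2 = π × 0.66²/2 = 0.684239 m².
Resultant F = γ·h_c·A = 8.39736 × 5.88011 × 0.684239 = 33.7859 kN.
I_c = (π/8 − 8/(9π))·r⁴ = 0.109757 × 0.66⁴ = 0.0208261 m⁴.
Centre of pressure: y_p = y_c + I_c/(y_c·A) = 5.88011 + 0.0208261/(5.88011 × 0.684239) = 5.88011 + 0.00517624 = 5.88529 m along the plane.

h_p = 5.885 m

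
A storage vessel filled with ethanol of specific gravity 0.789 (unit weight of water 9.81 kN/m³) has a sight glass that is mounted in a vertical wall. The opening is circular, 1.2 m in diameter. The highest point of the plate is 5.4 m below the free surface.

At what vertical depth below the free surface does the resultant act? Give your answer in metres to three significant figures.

γ = 0.789 × 9.81 = 7.74009 kN/m³.
The centroid is at the centre, 0.6 m below the top of the plate, so the centroid depth is h_c = 5.4 + 0.6 = 6 m.
A = π(0.6)² = 1.13097 m².
Resultant F = γ·h_c·A = 7.74009 × 6 × 1.13097 = 52.5229 kN.
I_c = πr⁴/4 = π × 0.6⁴/4 = 0.101788 m⁴.
Centre of pressure: y_p = y_c + I_c/(y_c·A) = 6 + 0.101788/(6 × 1.13097) = 6 + 0.0150001 = 6.015 m along the plane.

h_p = 6.02 m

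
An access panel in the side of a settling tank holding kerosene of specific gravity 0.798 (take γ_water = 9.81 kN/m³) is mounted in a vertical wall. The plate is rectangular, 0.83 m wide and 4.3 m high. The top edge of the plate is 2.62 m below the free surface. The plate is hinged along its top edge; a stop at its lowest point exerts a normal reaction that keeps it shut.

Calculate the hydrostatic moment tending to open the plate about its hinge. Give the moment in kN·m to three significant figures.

γ = 0.798 × 9.81 = 7.82838 kN/m³.
The centroid lies 4.3/2 = 2.15 m below the top edge, so the centroid depth is h_c = 2.62 + 2.15 = 4.77 m.
A = 0.83 × 4.3 = 3.569 m².
Resultant F = γ·h_c·A = 7.82838 × 4.77 × 3.569 = 133.271 kN.
I_c = b·h³/12 = 0.83 × 4.3³/12 = 5.49923 m⁴.
Centre of pressure: y_p = y_c + I_c/(y_c·A) = 4.77 + 5.49923/(4.77 × 3.569) = 4.77 + 0.323026 = 5.09303 m along the plane.
The resultant acts 2.15 + 0.323026 = 2.47303 m (along the plate) below the hinge at the top edge, so the moment about the hinge is M = F × 2.47303 = 133.271 × 2.47303 = 329.583 kN·m.

M ≈ 330 kN·m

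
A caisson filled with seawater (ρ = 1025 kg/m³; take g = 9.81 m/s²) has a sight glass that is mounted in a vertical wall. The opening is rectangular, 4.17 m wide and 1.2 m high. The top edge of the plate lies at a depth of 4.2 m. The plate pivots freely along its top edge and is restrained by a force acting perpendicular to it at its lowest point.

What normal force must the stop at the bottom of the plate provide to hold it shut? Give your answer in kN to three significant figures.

γ = ρg = 1025 × 9.81 / 1000 = 10.05525 kN/m³.
The centroid lies 1.2/2 = 0.6 m below the top edge, so the centroid depth is h_c = 4.2 + 0.6 = 4.8 m.
A = 4.17 × 1.2 = 5.004 m².
Resultant F = γ·h_c·A = 10.05525 × 4.8 × 5.004 = 241.519 kN.
I_c = b·h³/12 = 4.17 × 1.2³/12 = 0.60048 m⁴.
Centre of pressure: y_p = y_c + I_c/(y_c·A) = 4.8 + 0.60048/(4.8 × 5.004) = 4.8 + 0.025 = 4.825 m along the plane.
The resultant acts 0.6 + 0.025 = 0.625 m (along the plate) below the hinge at the top edge, so the moment about the hinge is M = F × 0.625 = 241.519 × 0.625 = 150.949 kN·m.
A normal force at the bottom, 1.2 m from the hinge, must supply this moment: P = 150.949/1.2 = 125.791 kN.

P ≈ 126 kN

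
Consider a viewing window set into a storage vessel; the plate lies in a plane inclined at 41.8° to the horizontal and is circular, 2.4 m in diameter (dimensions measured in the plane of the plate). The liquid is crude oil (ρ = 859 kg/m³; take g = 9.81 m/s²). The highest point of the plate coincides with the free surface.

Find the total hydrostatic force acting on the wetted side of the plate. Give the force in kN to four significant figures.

F ≈ 30.49 kN

γ = ρg = 859 × 9.81 / 1000 = 8.42679 kN/m³.
Let θ = 41.8° be the plate's angle to the horizontal; measure y along the incline from where the plane meets the free surface. Vertical depth h = y·sinθ with sinθ = 0.666532.
The centroid is at the centre, 1.2 m below the top of the plate, so y_c = 1.2 m and h_c = 1.2 × 0.666532 = 0.799838 m.
A = π(1.2)² = 4.52389 m².
Resultant F = γ·h_c·A = 8.42679 × 0.799838 × 4.52389 = 30.4913 kN.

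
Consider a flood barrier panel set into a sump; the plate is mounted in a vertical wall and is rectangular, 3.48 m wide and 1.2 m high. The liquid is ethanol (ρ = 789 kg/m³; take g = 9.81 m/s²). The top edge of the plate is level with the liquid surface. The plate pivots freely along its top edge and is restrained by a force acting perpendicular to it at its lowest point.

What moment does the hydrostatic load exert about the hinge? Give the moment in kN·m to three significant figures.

γ = ρg = 789 × 9.81 / 1000 = 7.74009 kN/m³.
The centroid lies 1.2/2 = 0.6 m below the top edge, so the centroid depth is h_c = 0.6 m.
A = 3.48 × 1.2 = 4.176 m².
Resultant F = γ·h_c·A = 7.74009 × 0.6 × 4.176 = 19.3936 kN.
I_c = b·h³/12 = 3.48 × 1.2³/12 = 0.50112 m⁴.
Centre of pressure: y_p = y_c + I_c/(y_c·A) = 0.6 + 0.50112/(0.6 × 4.176) = 0.6 + 0.2 = 0.8 m along the plane.
The resultant acts 0.6 + 0.2 = 0.8 m (along the plate) below the hinge at the top edge, so the moment about the hinge is M = F × 0.8 = 19.3936 × 0.8 = 15.5149 kN·m.

M ≈ 15.5 kN·m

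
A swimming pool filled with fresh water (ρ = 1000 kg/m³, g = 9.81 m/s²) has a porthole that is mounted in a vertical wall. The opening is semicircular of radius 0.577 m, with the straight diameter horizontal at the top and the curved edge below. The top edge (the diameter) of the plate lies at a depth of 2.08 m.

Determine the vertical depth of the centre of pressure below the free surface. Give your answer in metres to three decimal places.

γ = ρg = 1000 × 9.81 = 9810 N/m³ = 9.81 kN/m³.
The centroid of a semicircle lies 4r/(3π) = 0.244886 m from the diameter, here below the top edge, so the centroid depth is h_c = 2.08 + 0.244886 = 2.32489 m.
A = πr²/2 = π × 0.577²/2 = 0.522964 m².
Resultant F = γ·h_c·A = 9.81 × 2.32489 × 0.522964 = 11.9273 kN.
I_c = (π/8 − 8/(9π))·r⁴ = 0.109757 × 0.577⁴ = 0.0121657 m⁴.
Centre of pressure: y_p = y_c + I_c/(y_c·A) = 2.32489 + 0.0121657/(2.32489 × 0.522964) = 2.32489 + 0.0100061 = 2.3349 m along the plane.

h_p = 2.335 m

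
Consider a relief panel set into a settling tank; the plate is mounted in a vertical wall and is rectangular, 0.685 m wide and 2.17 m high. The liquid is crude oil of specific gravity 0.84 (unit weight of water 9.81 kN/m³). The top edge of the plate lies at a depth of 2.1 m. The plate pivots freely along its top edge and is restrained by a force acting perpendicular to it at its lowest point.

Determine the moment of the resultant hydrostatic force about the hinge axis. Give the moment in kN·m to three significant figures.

γ = 0.84 × 9.81 = 8.2404 kN/m³.
The centroid lies 2.17/2 = 1.085 m below the top edge, so the centroid depth is h_c = 2.1 + 1.085 = 3.185 m.
A = 0.685 × 2.17 = 1.48645 m².
Resultant F = γ·h_c·A = 8.2404 × 3.185 × 1.48645 = 39.0129 kN.
I_c = b·h³/12 = 0.685 × 2.17³/12 = 0.583295 m⁴.
Centre of pressure: y_p = y_c + I_c/(y_c·A) = 3.185 + 0.583295/(3.185 × 1.48645) = 3.185 + 0.123205 = 3.30821 m along the plane.
The resultant acts 1.085 + 0.123205 = 1.2082 m (along the plate) below the hinge at the top edge, so the moment about the hinge is M = F × 1.2082 = 39.0129 × 1.2082 = 47.1354 kN·m.

M ≈ 47.1 kN·m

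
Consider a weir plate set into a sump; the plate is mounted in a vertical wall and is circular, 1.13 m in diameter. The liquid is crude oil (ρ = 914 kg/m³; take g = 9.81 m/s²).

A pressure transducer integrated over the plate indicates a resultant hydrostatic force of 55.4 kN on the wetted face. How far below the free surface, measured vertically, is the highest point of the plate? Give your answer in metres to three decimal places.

d_top ≈ 5.596 m

γ = ρg = 914 × 9.81 / 1000 = 8.96634 kN/m³.
A = π(0.565)² = 1.00287 m².
From F = γ·h_c·A, the centroid depth is h_c = 55.4/(8.96634 × 1.00287) = 6.16098 m.
The centroid is at the centre, 0.565 m below the top of the plate, so the highest point sits at h_top = 6.16098 − 0.565 = 5.59598 m below the surface.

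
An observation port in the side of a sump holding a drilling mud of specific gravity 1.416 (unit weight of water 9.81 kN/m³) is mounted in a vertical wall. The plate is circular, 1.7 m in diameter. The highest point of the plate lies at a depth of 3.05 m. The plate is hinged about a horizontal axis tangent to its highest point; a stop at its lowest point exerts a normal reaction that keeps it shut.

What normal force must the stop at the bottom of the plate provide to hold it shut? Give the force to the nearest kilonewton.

P ≈ 65 kN

γ = 1.416 × 9.81 = 13.89096 kN/m³.
The centroid is at the centre, 0.85 m below the top of the plate, so the centroid depth is h_c = 3.05 + 0.85 = 3.9 m.
A = π(0.85)² = 2.2698 m².
Resultant F = γ·h_c·A = 13.89096 × 3.9 × 2.2698 = 122.966 kN.
I_c = πr⁴/4 = π × 0.85⁴/4 = 0.409983 m⁴.
Centre of pressure: y_p = y_c + I_c/(y_c·A) = 3.9 + 0.409983/(3.9 × 2.2698) = 3.9 + 0.0463141 = 3.94631 m along the plane.
The resultant acts 0.85 + 0.0463141 = 0.896314 m (along the plate) below the hinge at the top edge, so the moment about the hinge is M = F × 0.896314 = 122.966 × 0.896314 = 110.216 kN·m.
A normal force at the bottom, 1.7 m from the hinge, must supply this moment: P = 110.216/1.7 = 64.8329 kN.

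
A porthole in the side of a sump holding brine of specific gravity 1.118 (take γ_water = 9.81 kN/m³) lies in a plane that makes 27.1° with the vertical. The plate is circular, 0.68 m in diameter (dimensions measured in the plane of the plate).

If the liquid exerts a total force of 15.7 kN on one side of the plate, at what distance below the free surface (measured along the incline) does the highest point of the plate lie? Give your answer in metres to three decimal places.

γ = 1.118 × 9.81 = 10.96758 kN/m³.
A = π(0.34)² = 0.363168 m².
From F = γ·h_c·A, the centroid depth is h_c = 15.7/(10.96758 × 0.363168) = 3.94168 m.
The plate makes 27.1° with the vertical, i.e. θ = 90° − 27.1° = 62.9° to the horizontal. Measuring y along the incline from the free-surface line, vertical depth h = y·sinθ with sinθ = 0.890213.
Along the incline, y_c = h_c/sinθ = 3.94168/0.890213 = 4.42779 m.
The centroid is at the centre, 0.34 m below the top of the plate, so the highest point sits at y_top = 4.42779 − 0.34 = 4.08779 m along the incline.

y_top ≈ 4.088 m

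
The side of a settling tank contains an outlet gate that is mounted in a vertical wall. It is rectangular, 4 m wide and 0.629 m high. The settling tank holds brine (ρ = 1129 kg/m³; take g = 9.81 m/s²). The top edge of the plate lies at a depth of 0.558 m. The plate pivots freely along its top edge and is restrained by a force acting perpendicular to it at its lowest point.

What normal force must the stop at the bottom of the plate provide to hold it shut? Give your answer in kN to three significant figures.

γ = ρg = 1129 × 9.81 / 1000 = 11.07549 kN/m³.
The centroid lies 0.629/2 = 0.3145 m below the top edge, so the centroid depth is h_c = 0.558 + 0.3145 = 0.8725 m.
A = 4 × 0.629 = 2.516 m².
Resultant F = γ·h_c·A = 11.07549 × 0.8725 × 2.516 = 24.313 kN.
I_c = b·h³/12 = 4 × 0.629³/12 = 0.0829527 m⁴.
Centre of pressure: y_p = y_c + I_c/(y_c·A) = 0.8725 + 0.0829527/(0.8725 × 2.516) = 0.8725 + 0.037788 = 0.910288 m along the plane.
The resultant acts 0.3145 + 0.037788 = 0.352288 m (along the plate) below the hinge at the top edge, so the moment about the hinge is M = F × 0.352288 = 24.313 × 0.352288 = 8.56518 kN·m.
A normal force at the bottom, 0.629 m from the hinge, must supply this moment: P = 8.56518/0.629 = 13.6171 kN.

P ≈ 13.6 kN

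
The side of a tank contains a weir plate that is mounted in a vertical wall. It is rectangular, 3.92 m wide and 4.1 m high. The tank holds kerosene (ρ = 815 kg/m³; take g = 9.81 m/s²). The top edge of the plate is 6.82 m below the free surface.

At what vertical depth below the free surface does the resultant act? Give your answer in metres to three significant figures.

h_p = 9.03 m

γ = ρg = 815 × 9.81 / 1000 = 7.99515 kN/m³.
The centroid lies 4.1/2 = 2.05 m below the top edge, so the centroid depth is h_c = 6.82 + 2.05 = 8.87 m.
A = 3.92 × 4.1 = 16.072 m².
Resultant F = γ·h_c·A = 7.99515 × 8.87 × 16.072 = 1139.78 kN.
I_c = b·h³/12 = 3.92 × 4.1³/12 = 22.5142 m⁴.
Centre of pressure: y_p = y_c + I_c/(y_c·A) = 8.87 + 22.5142/(8.87 × 16.072) = 8.87 + 0.157929 = 9.02793 m along the plane.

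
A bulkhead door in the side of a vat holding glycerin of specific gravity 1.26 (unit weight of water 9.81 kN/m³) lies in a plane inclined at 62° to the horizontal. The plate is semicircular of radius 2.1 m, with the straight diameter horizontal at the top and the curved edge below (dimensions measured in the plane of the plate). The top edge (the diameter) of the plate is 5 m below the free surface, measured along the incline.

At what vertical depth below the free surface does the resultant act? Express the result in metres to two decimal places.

h_p = 5.25 m

γ = 1.26 × 9.81 = 12.3606 kN/m³.
Let θ = 62° be the plate's angle to the horizontal; measure y along the incline from where the plane meets the free surface. Vertical depth h = y·sinθ with sinθ = 0.882948.
The centroid of a semicircle lies 4r/(3π) = 0.891268 m from the diameter, here below the top edge, so y_c = 5 + 0.891268 = 5.89127 m and h_c = 5.89127 × 0.882948 = 5.20169 m.
A = πr²/2 = π × 2.1²/2 = 6.92721 m².
Resultant F = γ·h_c·A = 12.3606 × 5.20169 × 6.92721 = 445.392 kN.
I_c = (π/8 − 8/(9π))·r⁴ = 0.109757 × 2.1⁴ = 2.13457 m⁴.
Centre of pressure: y_p = y_c + I_c/(y_c·A) = 5.89127 + 2.13457/(5.89127 × 6.92721) = 5.89127 + 0.052305 = 5.94357 m along the plane.
Vertically, h_p = y_p·sinθ = 5.94357 × 0.882948 = 5.24786 m.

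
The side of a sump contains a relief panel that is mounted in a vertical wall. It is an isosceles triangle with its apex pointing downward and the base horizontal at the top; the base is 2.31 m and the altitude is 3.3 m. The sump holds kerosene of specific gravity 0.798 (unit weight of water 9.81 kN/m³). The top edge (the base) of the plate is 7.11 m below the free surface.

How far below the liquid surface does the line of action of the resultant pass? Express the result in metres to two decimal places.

γ = 0.798 × 9.81 = 7.82838 kN/m³.
With the apex down, the centroid sits h/3 = 3.3/3 = 1.1 m below the base (the top edge), so the centroid depth is h_c = 7.11 + 1.1 = 8.21 m.
A = ½ × 2.31 × 3.3 = 3.8115 m².
Resultant F = γ·h_c·A = 7.82838 × 8.21 × 3.8115 = 244.969 kN.
I_c = b·h³/36 = 2.31 × 3.3³/36 = 2.30596 m⁴.
Centre of pressure: y_p = y_c + I_c/(y_c·A) = 8.21 + 2.30596/(8.21 × 3.8115) = 8.21 + 0.0736907 = 8.28369 m along the plane.

h_p = 8.28 m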